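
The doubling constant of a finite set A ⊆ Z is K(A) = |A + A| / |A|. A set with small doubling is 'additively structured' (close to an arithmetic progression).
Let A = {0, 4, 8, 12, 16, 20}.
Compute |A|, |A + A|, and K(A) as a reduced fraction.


|A| = 6.
Compute A + A by enumerating all 36 pairs.
A + A = {0, 4, 8, 12, 16, 20, 24, 28, 32, 36, 40}, so |A + A| = 11.
K = |A + A| / |A| = 11/6 (already in lowest terms) ≈ 1.8333.
Reference: AP of size 6 gives K = 11/6 ≈ 1.8333; a fully generic set of size 6 gives K ≈ 3.5000.

|A| = 6, |A + A| = 11, K = 11/6.


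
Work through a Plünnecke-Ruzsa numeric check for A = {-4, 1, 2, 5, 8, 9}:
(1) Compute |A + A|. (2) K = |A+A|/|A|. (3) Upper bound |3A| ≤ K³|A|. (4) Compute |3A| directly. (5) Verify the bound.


|A| = 6.
Step 1: Compute A + A by enumerating all 36 pairs.
A + A = {-8, -3, -2, 1, 2, 3, 4, 5, 6, 7, 9, 10, 11, 13, 14, 16, 17, 18}, so |A + A| = 18.
Step 2: Doubling constant K = |A + A|/|A| = 18/6 = 18/6 ≈ 3.0000.
Step 3: Plünnecke-Ruzsa gives |3A| ≤ K³·|A| = (3.0000)³ · 6 ≈ 162.0000.
Step 4: Compute 3A = A + A + A directly by enumerating all triples (a,b,c) ∈ A³; |3A| = 34.
Step 5: Check 34 ≤ 162.0000? Yes ✓.

K = 18/6, Plünnecke-Ruzsa bound K³|A| ≈ 162.0000, |3A| = 34, inequality holds.


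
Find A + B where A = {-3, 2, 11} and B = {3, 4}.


A + B = {a + b : a ∈ A, b ∈ B}.
Enumerate all |A|·|B| = 3·2 = 6 pairs (a, b) and collect distinct sums.
a = -3: -3+3=0, -3+4=1
a = 2: 2+3=5, 2+4=6
a = 11: 11+3=14, 11+4=15
Collecting distinct sums: A + B = {0, 1, 5, 6, 14, 15}
|A + B| = 6

A + B = {0, 1, 5, 6, 14, 15}


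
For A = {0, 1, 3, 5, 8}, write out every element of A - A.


A - A = {a - a' : a, a' ∈ A}.
Compute a - a' for each ordered pair (a, a'):
a = 0: 0-0=0, 0-1=-1, 0-3=-3, 0-5=-5, 0-8=-8
a = 1: 1-0=1, 1-1=0, 1-3=-2, 1-5=-4, 1-8=-7
a = 3: 3-0=3, 3-1=2, 3-3=0, 3-5=-2, 3-8=-5
a = 5: 5-0=5, 5-1=4, 5-3=2, 5-5=0, 5-8=-3
a = 8: 8-0=8, 8-1=7, 8-3=5, 8-5=3, 8-8=0
Collecting distinct values (and noting 0 appears from a-a):
A - A = {-8, -7, -5, -4, -3, -2, -1, 0, 1, 2, 3, 4, 5, 7, 8}
|A - A| = 15

A - A = {-8, -7, -5, -4, -3, -2, -1, 0, 1, 2, 3, 4, 5, 7, 8}


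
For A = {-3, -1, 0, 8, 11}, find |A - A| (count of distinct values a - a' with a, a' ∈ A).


A - A = {a - a' : a, a' ∈ A}; |A| = 5.
Bounds: 2|A|-1 ≤ |A - A| ≤ |A|² - |A| + 1, i.e. 9 ≤ |A - A| ≤ 21.
Note: 0 ∈ A - A always (from a - a). The set is symmetric: if d ∈ A - A then -d ∈ A - A.
Enumerate nonzero differences d = a - a' with a > a' (then include -d):
Positive differences: {1, 2, 3, 8, 9, 11, 12, 14}
Full difference set: {0} ∪ (positive diffs) ∪ (negative diffs).
|A - A| = 1 + 2·8 = 17 (matches direct enumeration: 17).

|A - A| = 17


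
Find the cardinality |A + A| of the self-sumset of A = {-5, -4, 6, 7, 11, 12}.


A + A = {a + a' : a, a' ∈ A}; |A| = 6.
General bounds: 2|A| - 1 ≤ |A + A| ≤ |A|(|A|+1)/2, i.e. 11 ≤ |A + A| ≤ 21.
Lower bound 2|A|-1 is attained iff A is an arithmetic progression.
Enumerate sums a + a' for a ≤ a' (symmetric, so this suffices):
a = -5: -5+-5=-10, -5+-4=-9, -5+6=1, -5+7=2, -5+11=6, -5+12=7
a = -4: -4+-4=-8, -4+6=2, -4+7=3, -4+11=7, -4+12=8
a = 6: 6+6=12, 6+7=13, 6+11=17, 6+12=18
a = 7: 7+7=14, 7+11=18, 7+12=19
a = 11: 11+11=22, 11+12=23
a = 12: 12+12=24
Distinct sums: {-10, -9, -8, 1, 2, 3, 6, 7, 8, 12, 13, 14, 17, 18, 19, 22, 23, 24}
|A + A| = 18

|A + A| = 18


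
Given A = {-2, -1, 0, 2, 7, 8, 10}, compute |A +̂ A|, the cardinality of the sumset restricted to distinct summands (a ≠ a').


Restricted sumset: A +̂ A = {a + a' : a ∈ A, a' ∈ A, a ≠ a'}.
Equivalently, take A + A and drop any sum 2a that is achievable ONLY as a + a for a ∈ A (i.e. sums representable only with equal summands).
Enumerate pairs (a, a') with a < a' (symmetric, so each unordered pair gives one sum; this covers all a ≠ a'):
  -2 + -1 = -3
  -2 + 0 = -2
  -2 + 2 = 0
  -2 + 7 = 5
  -2 + 8 = 6
  -2 + 10 = 8
  -1 + 0 = -1
  -1 + 2 = 1
  -1 + 7 = 6
  -1 + 8 = 7
  -1 + 10 = 9
  0 + 2 = 2
  0 + 7 = 7
  0 + 8 = 8
  0 + 10 = 10
  2 + 7 = 9
  2 + 8 = 10
  2 + 10 = 12
  7 + 8 = 15
  7 + 10 = 17
  8 + 10 = 18
Collected distinct sums: {-3, -2, -1, 0, 1, 2, 5, 6, 7, 8, 9, 10, 12, 15, 17, 18}
|A +̂ A| = 16
(Reference bound: |A +̂ A| ≥ 2|A| - 3 for |A| ≥ 2, with |A| = 7 giving ≥ 11.)

|A +̂ A| = 16


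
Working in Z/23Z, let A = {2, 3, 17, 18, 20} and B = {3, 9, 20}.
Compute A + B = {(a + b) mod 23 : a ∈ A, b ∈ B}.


Work in Z/23Z: reduce every sum a + b modulo 23.
Enumerate all 15 pairs:
a = 2: 2+3=5, 2+9=11, 2+20=22
a = 3: 3+3=6, 3+9=12, 3+20=0
a = 17: 17+3=20, 17+9=3, 17+20=14
a = 18: 18+3=21, 18+9=4, 18+20=15
a = 20: 20+3=0, 20+9=6, 20+20=17
Distinct residues collected: {0, 3, 4, 5, 6, 11, 12, 14, 15, 17, 20, 21, 22}
|A + B| = 13 (out of 23 total residues).

A + B = {0, 3, 4, 5, 6, 11, 12, 14, 15, 17, 20, 21, 22}


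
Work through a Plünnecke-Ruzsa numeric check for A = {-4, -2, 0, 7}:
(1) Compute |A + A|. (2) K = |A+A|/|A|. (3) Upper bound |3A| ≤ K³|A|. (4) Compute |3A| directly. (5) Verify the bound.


|A| = 4.
Step 1: Compute A + A by enumerating all 16 pairs.
A + A = {-8, -6, -4, -2, 0, 3, 5, 7, 14}, so |A + A| = 9.
Step 2: Doubling constant K = |A + A|/|A| = 9/4 = 9/4 ≈ 2.2500.
Step 3: Plünnecke-Ruzsa gives |3A| ≤ K³·|A| = (2.2500)³ · 4 ≈ 45.5625.
Step 4: Compute 3A = A + A + A directly by enumerating all triples (a,b,c) ∈ A³; |3A| = 16.
Step 5: Check 16 ≤ 45.5625? Yes ✓.

K = 9/4, Plünnecke-Ruzsa bound K³|A| ≈ 45.5625, |3A| = 16, inequality holds.


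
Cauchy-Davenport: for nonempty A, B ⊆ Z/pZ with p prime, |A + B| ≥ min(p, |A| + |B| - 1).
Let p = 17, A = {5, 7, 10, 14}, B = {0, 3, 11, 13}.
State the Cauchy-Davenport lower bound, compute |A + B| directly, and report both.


Cauchy-Davenport: |A + B| ≥ min(p, |A| + |B| - 1) for A, B nonempty in Z/pZ.
|A| = 4, |B| = 4, p = 17.
CD lower bound = min(17, 4 + 4 - 1) = min(17, 7) = 7.
Compute A + B mod 17 directly:
a = 5: 5+0=5, 5+3=8, 5+11=16, 5+13=1
a = 7: 7+0=7, 7+3=10, 7+11=1, 7+13=3
a = 10: 10+0=10, 10+3=13, 10+11=4, 10+13=6
a = 14: 14+0=14, 14+3=0, 14+11=8, 14+13=10
A + B = {0, 1, 3, 4, 5, 6, 7, 8, 10, 13, 14, 16}, so |A + B| = 12.
Verify: 12 ≥ 7? Yes ✓.

CD lower bound = 7, actual |A + B| = 12.


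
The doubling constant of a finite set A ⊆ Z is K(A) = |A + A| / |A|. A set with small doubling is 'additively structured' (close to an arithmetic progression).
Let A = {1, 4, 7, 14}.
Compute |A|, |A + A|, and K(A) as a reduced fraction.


|A| = 4.
Compute A + A by enumerating all 16 pairs.
A + A = {2, 5, 8, 11, 14, 15, 18, 21, 28}, so |A + A| = 9.
K = |A + A| / |A| = 9/4 (already in lowest terms) ≈ 2.2500.
Reference: AP of size 4 gives K = 7/4 ≈ 1.7500; a fully generic set of size 4 gives K ≈ 2.5000.

|A| = 4, |A + A| = 9, K = 9/4.


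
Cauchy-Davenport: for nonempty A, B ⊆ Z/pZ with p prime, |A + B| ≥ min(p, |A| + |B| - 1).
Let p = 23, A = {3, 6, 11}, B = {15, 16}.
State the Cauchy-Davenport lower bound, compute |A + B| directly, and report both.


Cauchy-Davenport: |A + B| ≥ min(p, |A| + |B| - 1) for A, B nonempty in Z/pZ.
|A| = 3, |B| = 2, p = 23.
CD lower bound = min(23, 3 + 2 - 1) = min(23, 4) = 4.
Compute A + B mod 23 directly:
a = 3: 3+15=18, 3+16=19
a = 6: 6+15=21, 6+16=22
a = 11: 11+15=3, 11+16=4
A + B = {3, 4, 18, 19, 21, 22}, so |A + B| = 6.
Verify: 6 ≥ 4? Yes ✓.

CD lower bound = 4, actual |A + B| = 6.


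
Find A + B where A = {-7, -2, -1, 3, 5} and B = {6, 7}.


A + B = {a + b : a ∈ A, b ∈ B}.
Enumerate all |A|·|B| = 5·2 = 10 pairs (a, b) and collect distinct sums.
a = -7: -7+6=-1, -7+7=0
a = -2: -2+6=4, -2+7=5
a = -1: -1+6=5, -1+7=6
a = 3: 3+6=9, 3+7=10
a = 5: 5+6=11, 5+7=12
Collecting distinct sums: A + B = {-1, 0, 4, 5, 6, 9, 10, 11, 12}
|A + B| = 9

A + B = {-1, 0, 4, 5, 6, 9, 10, 11, 12}


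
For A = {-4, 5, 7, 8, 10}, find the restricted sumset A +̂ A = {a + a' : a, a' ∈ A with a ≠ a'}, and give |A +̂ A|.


Restricted sumset: A +̂ A = {a + a' : a ∈ A, a' ∈ A, a ≠ a'}.
Equivalently, take A + A and drop any sum 2a that is achievable ONLY as a + a for a ∈ A (i.e. sums representable only with equal summands).
Enumerate pairs (a, a') with a < a' (symmetric, so each unordered pair gives one sum; this covers all a ≠ a'):
  -4 + 5 = 1
  -4 + 7 = 3
  -4 + 8 = 4
  -4 + 10 = 6
  5 + 7 = 12
  5 + 8 = 13
  5 + 10 = 15
  7 + 8 = 15
  7 + 10 = 17
  8 + 10 = 18
Collected distinct sums: {1, 3, 4, 6, 12, 13, 15, 17, 18}
|A +̂ A| = 9
(Reference bound: |A +̂ A| ≥ 2|A| - 3 for |A| ≥ 2, with |A| = 5 giving ≥ 7.)

|A +̂ A| = 9


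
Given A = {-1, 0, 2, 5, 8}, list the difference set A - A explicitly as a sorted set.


A - A = {a - a' : a, a' ∈ A}.
Compute a - a' for each ordered pair (a, a'):
a = -1: -1--1=0, -1-0=-1, -1-2=-3, -1-5=-6, -1-8=-9
a = 0: 0--1=1, 0-0=0, 0-2=-2, 0-5=-5, 0-8=-8
a = 2: 2--1=3, 2-0=2, 2-2=0, 2-5=-3, 2-8=-6
a = 5: 5--1=6, 5-0=5, 5-2=3, 5-5=0, 5-8=-3
a = 8: 8--1=9, 8-0=8, 8-2=6, 8-5=3, 8-8=0
Collecting distinct values (and noting 0 appears from a-a):
A - A = {-9, -8, -6, -5, -3, -2, -1, 0, 1, 2, 3, 5, 6, 8, 9}
|A - A| = 15

A - A = {-9, -8, -6, -5, -3, -2, -1, 0, 1, 2, 3, 5, 6, 8, 9}


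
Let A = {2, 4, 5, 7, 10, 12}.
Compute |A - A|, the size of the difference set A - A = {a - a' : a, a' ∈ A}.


A - A = {a - a' : a, a' ∈ A}; |A| = 6.
Bounds: 2|A|-1 ≤ |A - A| ≤ |A|² - |A| + 1, i.e. 11 ≤ |A - A| ≤ 31.
Note: 0 ∈ A - A always (from a - a). The set is symmetric: if d ∈ A - A then -d ∈ A - A.
Enumerate nonzero differences d = a - a' with a > a' (then include -d):
Positive differences: {1, 2, 3, 5, 6, 7, 8, 10}
Full difference set: {0} ∪ (positive diffs) ∪ (negative diffs).
|A - A| = 1 + 2·8 = 17 (matches direct enumeration: 17).

|A - A| = 17


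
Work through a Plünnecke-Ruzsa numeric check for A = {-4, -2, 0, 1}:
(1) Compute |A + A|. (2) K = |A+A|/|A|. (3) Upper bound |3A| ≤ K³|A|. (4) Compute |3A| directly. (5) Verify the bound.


|A| = 4.
Step 1: Compute A + A by enumerating all 16 pairs.
A + A = {-8, -6, -4, -3, -2, -1, 0, 1, 2}, so |A + A| = 9.
Step 2: Doubling constant K = |A + A|/|A| = 9/4 = 9/4 ≈ 2.2500.
Step 3: Plünnecke-Ruzsa gives |3A| ≤ K³·|A| = (2.2500)³ · 4 ≈ 45.5625.
Step 4: Compute 3A = A + A + A directly by enumerating all triples (a,b,c) ∈ A³; |3A| = 14.
Step 5: Check 14 ≤ 45.5625? Yes ✓.

K = 9/4, Plünnecke-Ruzsa bound K³|A| ≈ 45.5625, |3A| = 14, inequality holds.


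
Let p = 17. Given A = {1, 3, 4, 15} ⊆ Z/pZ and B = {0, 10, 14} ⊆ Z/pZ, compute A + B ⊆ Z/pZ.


Work in Z/17Z: reduce every sum a + b modulo 17.
Enumerate all 12 pairs:
a = 1: 1+0=1, 1+10=11, 1+14=15
a = 3: 3+0=3, 3+10=13, 3+14=0
a = 4: 4+0=4, 4+10=14, 4+14=1
a = 15: 15+0=15, 15+10=8, 15+14=12
Distinct residues collected: {0, 1, 3, 4, 8, 11, 12, 13, 14, 15}
|A + B| = 10 (out of 17 total residues).

A + B = {0, 1, 3, 4, 8, 11, 12, 13, 14, 15}


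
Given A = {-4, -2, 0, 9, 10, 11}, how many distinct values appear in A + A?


A + A = {a + a' : a, a' ∈ A}; |A| = 6.
General bounds: 2|A| - 1 ≤ |A + A| ≤ |A|(|A|+1)/2, i.e. 11 ≤ |A + A| ≤ 21.
Lower bound 2|A|-1 is attained iff A is an arithmetic progression.
Enumerate sums a + a' for a ≤ a' (symmetric, so this suffices):
a = -4: -4+-4=-8, -4+-2=-6, -4+0=-4, -4+9=5, -4+10=6, -4+11=7
a = -2: -2+-2=-4, -2+0=-2, -2+9=7, -2+10=8, -2+11=9
a = 0: 0+0=0, 0+9=9, 0+10=10, 0+11=11
a = 9: 9+9=18, 9+10=19, 9+11=20
a = 10: 10+10=20, 10+11=21
a = 11: 11+11=22
Distinct sums: {-8, -6, -4, -2, 0, 5, 6, 7, 8, 9, 10, 11, 18, 19, 20, 21, 22}
|A + A| = 17

|A + A| = 17


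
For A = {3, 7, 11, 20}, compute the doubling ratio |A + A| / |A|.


|A| = 4.
Compute A + A by enumerating all 16 pairs.
A + A = {6, 10, 14, 18, 22, 23, 27, 31, 40}, so |A + A| = 9.
K = |A + A| / |A| = 9/4 (already in lowest terms) ≈ 2.2500.
Reference: AP of size 4 gives K = 7/4 ≈ 1.7500; a fully generic set of size 4 gives K ≈ 2.5000.

|A| = 4, |A + A| = 9, K = 9/4.


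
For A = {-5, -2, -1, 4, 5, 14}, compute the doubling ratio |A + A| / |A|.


|A| = 6.
Compute A + A by enumerating all 36 pairs.
A + A = {-10, -7, -6, -4, -3, -2, -1, 0, 2, 3, 4, 8, 9, 10, 12, 13, 18, 19, 28}, so |A + A| = 19.
K = |A + A| / |A| = 19/6 (already in lowest terms) ≈ 3.1667.
Reference: AP of size 6 gives K = 11/6 ≈ 1.8333; a fully generic set of size 6 gives K ≈ 3.5000.

|A| = 6, |A + A| = 19, K = 19/6.


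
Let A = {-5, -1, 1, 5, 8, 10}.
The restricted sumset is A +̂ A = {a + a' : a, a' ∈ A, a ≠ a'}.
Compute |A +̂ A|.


Restricted sumset: A +̂ A = {a + a' : a ∈ A, a' ∈ A, a ≠ a'}.
Equivalently, take A + A and drop any sum 2a that is achievable ONLY as a + a for a ∈ A (i.e. sums representable only with equal summands).
Enumerate pairs (a, a') with a < a' (symmetric, so each unordered pair gives one sum; this covers all a ≠ a'):
  -5 + -1 = -6
  -5 + 1 = -4
  -5 + 5 = 0
  -5 + 8 = 3
  -5 + 10 = 5
  -1 + 1 = 0
  -1 + 5 = 4
  -1 + 8 = 7
  -1 + 10 = 9
  1 + 5 = 6
  1 + 8 = 9
  1 + 10 = 11
  5 + 8 = 13
  5 + 10 = 15
  8 + 10 = 18
Collected distinct sums: {-6, -4, 0, 3, 4, 5, 6, 7, 9, 11, 13, 15, 18}
|A +̂ A| = 13
(Reference bound: |A +̂ A| ≥ 2|A| - 3 for |A| ≥ 2, with |A| = 6 giving ≥ 9.)

|A +̂ A| = 13


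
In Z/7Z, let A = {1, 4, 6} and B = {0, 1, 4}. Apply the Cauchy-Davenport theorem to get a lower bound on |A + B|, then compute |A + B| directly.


Cauchy-Davenport: |A + B| ≥ min(p, |A| + |B| - 1) for A, B nonempty in Z/pZ.
|A| = 3, |B| = 3, p = 7.
CD lower bound = min(7, 3 + 3 - 1) = min(7, 5) = 5.
Compute A + B mod 7 directly:
a = 1: 1+0=1, 1+1=2, 1+4=5
a = 4: 4+0=4, 4+1=5, 4+4=1
a = 6: 6+0=6, 6+1=0, 6+4=3
A + B = {0, 1, 2, 3, 4, 5, 6}, so |A + B| = 7.
Verify: 7 ≥ 5? Yes ✓.

CD lower bound = 5, actual |A + B| = 7.


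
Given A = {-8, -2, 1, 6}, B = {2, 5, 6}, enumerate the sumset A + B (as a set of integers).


A + B = {a + b : a ∈ A, b ∈ B}.
Enumerate all |A|·|B| = 4·3 = 12 pairs (a, b) and collect distinct sums.
a = -8: -8+2=-6, -8+5=-3, -8+6=-2
a = -2: -2+2=0, -2+5=3, -2+6=4
a = 1: 1+2=3, 1+5=6, 1+6=7
a = 6: 6+2=8, 6+5=11, 6+6=12
Collecting distinct sums: A + B = {-6, -3, -2, 0, 3, 4, 6, 7, 8, 11, 12}
|A + B| = 11

A + B = {-6, -3, -2, 0, 3, 4, 6, 7, 8, 11, 12}


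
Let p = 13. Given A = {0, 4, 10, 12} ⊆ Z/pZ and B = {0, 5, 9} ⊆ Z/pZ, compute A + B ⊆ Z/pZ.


Work in Z/13Z: reduce every sum a + b modulo 13.
Enumerate all 12 pairs:
a = 0: 0+0=0, 0+5=5, 0+9=9
a = 4: 4+0=4, 4+5=9, 4+9=0
a = 10: 10+0=10, 10+5=2, 10+9=6
a = 12: 12+0=12, 12+5=4, 12+9=8
Distinct residues collected: {0, 2, 4, 5, 6, 8, 9, 10, 12}
|A + B| = 9 (out of 13 total residues).

A + B = {0, 2, 4, 5, 6, 8, 9, 10, 12}


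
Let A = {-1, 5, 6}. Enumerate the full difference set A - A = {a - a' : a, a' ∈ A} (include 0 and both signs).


A - A = {a - a' : a, a' ∈ A}.
Compute a - a' for each ordered pair (a, a'):
a = -1: -1--1=0, -1-5=-6, -1-6=-7
a = 5: 5--1=6, 5-5=0, 5-6=-1
a = 6: 6--1=7, 6-5=1, 6-6=0
Collecting distinct values (and noting 0 appears from a-a):
A - A = {-7, -6, -1, 0, 1, 6, 7}
|A - A| = 7

A - A = {-7, -6, -1, 0, 1, 6, 7}


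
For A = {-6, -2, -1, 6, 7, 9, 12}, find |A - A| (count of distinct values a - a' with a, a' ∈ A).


A - A = {a - a' : a, a' ∈ A}; |A| = 7.
Bounds: 2|A|-1 ≤ |A - A| ≤ |A|² - |A| + 1, i.e. 13 ≤ |A - A| ≤ 43.
Note: 0 ∈ A - A always (from a - a). The set is symmetric: if d ∈ A - A then -d ∈ A - A.
Enumerate nonzero differences d = a - a' with a > a' (then include -d):
Positive differences: {1, 2, 3, 4, 5, 6, 7, 8, 9, 10, 11, 12, 13, 14, 15, 18}
Full difference set: {0} ∪ (positive diffs) ∪ (negative diffs).
|A - A| = 1 + 2·16 = 33 (matches direct enumeration: 33).

|A - A| = 33


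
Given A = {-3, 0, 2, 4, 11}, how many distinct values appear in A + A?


A + A = {a + a' : a, a' ∈ A}; |A| = 5.
General bounds: 2|A| - 1 ≤ |A + A| ≤ |A|(|A|+1)/2, i.e. 9 ≤ |A + A| ≤ 15.
Lower bound 2|A|-1 is attained iff A is an arithmetic progression.
Enumerate sums a + a' for a ≤ a' (symmetric, so this suffices):
a = -3: -3+-3=-6, -3+0=-3, -3+2=-1, -3+4=1, -3+11=8
a = 0: 0+0=0, 0+2=2, 0+4=4, 0+11=11
a = 2: 2+2=4, 2+4=6, 2+11=13
a = 4: 4+4=8, 4+11=15
a = 11: 11+11=22
Distinct sums: {-6, -3, -1, 0, 1, 2, 4, 6, 8, 11, 13, 15, 22}
|A + A| = 13

|A + A| = 13


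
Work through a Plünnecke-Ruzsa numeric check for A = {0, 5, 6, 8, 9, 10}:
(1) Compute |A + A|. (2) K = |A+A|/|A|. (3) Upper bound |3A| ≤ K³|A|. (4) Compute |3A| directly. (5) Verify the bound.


|A| = 6.
Step 1: Compute A + A by enumerating all 36 pairs.
A + A = {0, 5, 6, 8, 9, 10, 11, 12, 13, 14, 15, 16, 17, 18, 19, 20}, so |A + A| = 16.
Step 2: Doubling constant K = |A + A|/|A| = 16/6 = 16/6 ≈ 2.6667.
Step 3: Plünnecke-Ruzsa gives |3A| ≤ K³·|A| = (2.6667)³ · 6 ≈ 113.7778.
Step 4: Compute 3A = A + A + A directly by enumerating all triples (a,b,c) ∈ A³; |3A| = 26.
Step 5: Check 26 ≤ 113.7778? Yes ✓.

K = 16/6, Plünnecke-Ruzsa bound K³|A| ≈ 113.7778, |3A| = 26, inequality holds.


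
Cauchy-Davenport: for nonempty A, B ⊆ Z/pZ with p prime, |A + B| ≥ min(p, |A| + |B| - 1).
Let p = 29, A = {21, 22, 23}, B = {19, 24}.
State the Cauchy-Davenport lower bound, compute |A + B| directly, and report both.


Cauchy-Davenport: |A + B| ≥ min(p, |A| + |B| - 1) for A, B nonempty in Z/pZ.
|A| = 3, |B| = 2, p = 29.
CD lower bound = min(29, 3 + 2 - 1) = min(29, 4) = 4.
Compute A + B mod 29 directly:
a = 21: 21+19=11, 21+24=16
a = 22: 22+19=12, 22+24=17
a = 23: 23+19=13, 23+24=18
A + B = {11, 12, 13, 16, 17, 18}, so |A + B| = 6.
Verify: 6 ≥ 4? Yes ✓.

CD lower bound = 4, actual |A + B| = 6.


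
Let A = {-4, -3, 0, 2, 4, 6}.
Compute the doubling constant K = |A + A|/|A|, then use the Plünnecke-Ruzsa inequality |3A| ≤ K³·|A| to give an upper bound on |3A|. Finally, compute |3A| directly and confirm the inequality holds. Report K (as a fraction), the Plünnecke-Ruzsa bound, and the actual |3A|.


|A| = 6.
Step 1: Compute A + A by enumerating all 36 pairs.
A + A = {-8, -7, -6, -4, -3, -2, -1, 0, 1, 2, 3, 4, 6, 8, 10, 12}, so |A + A| = 16.
Step 2: Doubling constant K = |A + A|/|A| = 16/6 = 16/6 ≈ 2.6667.
Step 3: Plünnecke-Ruzsa gives |3A| ≤ K³·|A| = (2.6667)³ · 6 ≈ 113.7778.
Step 4: Compute 3A = A + A + A directly by enumerating all triples (a,b,c) ∈ A³; |3A| = 27.
Step 5: Check 27 ≤ 113.7778? Yes ✓.

K = 16/6, Plünnecke-Ruzsa bound K³|A| ≈ 113.7778, |3A| = 27, inequality holds.


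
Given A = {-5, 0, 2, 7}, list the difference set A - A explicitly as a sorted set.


A - A = {a - a' : a, a' ∈ A}.
Compute a - a' for each ordered pair (a, a'):
a = -5: -5--5=0, -5-0=-5, -5-2=-7, -5-7=-12
a = 0: 0--5=5, 0-0=0, 0-2=-2, 0-7=-7
a = 2: 2--5=7, 2-0=2, 2-2=0, 2-7=-5
a = 7: 7--5=12, 7-0=7, 7-2=5, 7-7=0
Collecting distinct values (and noting 0 appears from a-a):
A - A = {-12, -7, -5, -2, 0, 2, 5, 7, 12}
|A - A| = 9

A - A = {-12, -7, -5, -2, 0, 2, 5, 7, 12}


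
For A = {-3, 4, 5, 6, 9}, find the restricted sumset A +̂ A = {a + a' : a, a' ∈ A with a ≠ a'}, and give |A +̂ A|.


Restricted sumset: A +̂ A = {a + a' : a ∈ A, a' ∈ A, a ≠ a'}.
Equivalently, take A + A and drop any sum 2a that is achievable ONLY as a + a for a ∈ A (i.e. sums representable only with equal summands).
Enumerate pairs (a, a') with a < a' (symmetric, so each unordered pair gives one sum; this covers all a ≠ a'):
  -3 + 4 = 1
  -3 + 5 = 2
  -3 + 6 = 3
  -3 + 9 = 6
  4 + 5 = 9
  4 + 6 = 10
  4 + 9 = 13
  5 + 6 = 11
  5 + 9 = 14
  6 + 9 = 15
Collected distinct sums: {1, 2, 3, 6, 9, 10, 11, 13, 14, 15}
|A +̂ A| = 10
(Reference bound: |A +̂ A| ≥ 2|A| - 3 for |A| ≥ 2, with |A| = 5 giving ≥ 7.)

|A +̂ A| = 10


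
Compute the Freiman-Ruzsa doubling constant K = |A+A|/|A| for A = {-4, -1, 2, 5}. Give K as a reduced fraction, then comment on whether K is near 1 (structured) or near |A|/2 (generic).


|A| = 4.
Compute A + A by enumerating all 16 pairs.
A + A = {-8, -5, -2, 1, 4, 7, 10}, so |A + A| = 7.
K = |A + A| / |A| = 7/4 (already in lowest terms) ≈ 1.7500.
Reference: AP of size 4 gives K = 7/4 ≈ 1.7500; a fully generic set of size 4 gives K ≈ 2.5000.

|A| = 4, |A + A| = 7, K = 7/4.


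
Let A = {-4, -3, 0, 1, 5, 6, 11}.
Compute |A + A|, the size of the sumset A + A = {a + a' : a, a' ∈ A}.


A + A = {a + a' : a, a' ∈ A}; |A| = 7.
General bounds: 2|A| - 1 ≤ |A + A| ≤ |A|(|A|+1)/2, i.e. 13 ≤ |A + A| ≤ 28.
Lower bound 2|A|-1 is attained iff A is an arithmetic progression.
Enumerate sums a + a' for a ≤ a' (symmetric, so this suffices):
a = -4: -4+-4=-8, -4+-3=-7, -4+0=-4, -4+1=-3, -4+5=1, -4+6=2, -4+11=7
a = -3: -3+-3=-6, -3+0=-3, -3+1=-2, -3+5=2, -3+6=3, -3+11=8
a = 0: 0+0=0, 0+1=1, 0+5=5, 0+6=6, 0+11=11
a = 1: 1+1=2, 1+5=6, 1+6=7, 1+11=12
a = 5: 5+5=10, 5+6=11, 5+11=16
a = 6: 6+6=12, 6+11=17
a = 11: 11+11=22
Distinct sums: {-8, -7, -6, -4, -3, -2, 0, 1, 2, 3, 5, 6, 7, 8, 10, 11, 12, 16, 17, 22}
|A + A| = 20

|A + A| = 20


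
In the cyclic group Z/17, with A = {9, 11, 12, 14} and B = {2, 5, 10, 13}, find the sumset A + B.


Work in Z/17Z: reduce every sum a + b modulo 17.
Enumerate all 16 pairs:
a = 9: 9+2=11, 9+5=14, 9+10=2, 9+13=5
a = 11: 11+2=13, 11+5=16, 11+10=4, 11+13=7
a = 12: 12+2=14, 12+5=0, 12+10=5, 12+13=8
a = 14: 14+2=16, 14+5=2, 14+10=7, 14+13=10
Distinct residues collected: {0, 2, 4, 5, 7, 8, 10, 11, 13, 14, 16}
|A + B| = 11 (out of 17 total residues).

A + B = {0, 2, 4, 5, 7, 8, 10, 11, 13, 14, 16}


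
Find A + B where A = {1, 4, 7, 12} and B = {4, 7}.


A + B = {a + b : a ∈ A, b ∈ B}.
Enumerate all |A|·|B| = 4·2 = 8 pairs (a, b) and collect distinct sums.
a = 1: 1+4=5, 1+7=8
a = 4: 4+4=8, 4+7=11
a = 7: 7+4=11, 7+7=14
a = 12: 12+4=16, 12+7=19
Collecting distinct sums: A + B = {5, 8, 11, 14, 16, 19}
|A + B| = 6

A + B = {5, 8, 11, 14, 16, 19}


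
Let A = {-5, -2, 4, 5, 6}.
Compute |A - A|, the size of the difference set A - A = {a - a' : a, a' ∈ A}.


A - A = {a - a' : a, a' ∈ A}; |A| = 5.
Bounds: 2|A|-1 ≤ |A - A| ≤ |A|² - |A| + 1, i.e. 9 ≤ |A - A| ≤ 21.
Note: 0 ∈ A - A always (from a - a). The set is symmetric: if d ∈ A - A then -d ∈ A - A.
Enumerate nonzero differences d = a - a' with a > a' (then include -d):
Positive differences: {1, 2, 3, 6, 7, 8, 9, 10, 11}
Full difference set: {0} ∪ (positive diffs) ∪ (negative diffs).
|A - A| = 1 + 2·9 = 19 (matches direct enumeration: 19).

|A - A| = 19


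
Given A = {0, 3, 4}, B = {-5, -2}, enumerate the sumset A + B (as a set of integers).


A + B = {a + b : a ∈ A, b ∈ B}.
Enumerate all |A|·|B| = 3·2 = 6 pairs (a, b) and collect distinct sums.
a = 0: 0+-5=-5, 0+-2=-2
a = 3: 3+-5=-2, 3+-2=1
a = 4: 4+-5=-1, 4+-2=2
Collecting distinct sums: A + B = {-5, -2, -1, 1, 2}
|A + B| = 5

A + B = {-5, -2, -1, 1, 2}


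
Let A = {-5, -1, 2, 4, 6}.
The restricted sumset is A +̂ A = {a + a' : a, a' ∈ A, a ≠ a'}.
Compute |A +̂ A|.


Restricted sumset: A +̂ A = {a + a' : a ∈ A, a' ∈ A, a ≠ a'}.
Equivalently, take A + A and drop any sum 2a that is achievable ONLY as a + a for a ∈ A (i.e. sums representable only with equal summands).
Enumerate pairs (a, a') with a < a' (symmetric, so each unordered pair gives one sum; this covers all a ≠ a'):
  -5 + -1 = -6
  -5 + 2 = -3
  -5 + 4 = -1
  -5 + 6 = 1
  -1 + 2 = 1
  -1 + 4 = 3
  -1 + 6 = 5
  2 + 4 = 6
  2 + 6 = 8
  4 + 6 = 10
Collected distinct sums: {-6, -3, -1, 1, 3, 5, 6, 8, 10}
|A +̂ A| = 9
(Reference bound: |A +̂ A| ≥ 2|A| - 3 for |A| ≥ 2, with |A| = 5 giving ≥ 7.)

|A +̂ A| = 9


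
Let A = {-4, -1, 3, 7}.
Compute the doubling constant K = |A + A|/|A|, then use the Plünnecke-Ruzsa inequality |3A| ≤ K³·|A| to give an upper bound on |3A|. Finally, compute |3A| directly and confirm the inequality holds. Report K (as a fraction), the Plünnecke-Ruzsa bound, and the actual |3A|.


|A| = 4.
Step 1: Compute A + A by enumerating all 16 pairs.
A + A = {-8, -5, -2, -1, 2, 3, 6, 10, 14}, so |A + A| = 9.
Step 2: Doubling constant K = |A + A|/|A| = 9/4 = 9/4 ≈ 2.2500.
Step 3: Plünnecke-Ruzsa gives |3A| ≤ K³·|A| = (2.2500)³ · 4 ≈ 45.5625.
Step 4: Compute 3A = A + A + A directly by enumerating all triples (a,b,c) ∈ A³; |3A| = 16.
Step 5: Check 16 ≤ 45.5625? Yes ✓.

K = 9/4, Plünnecke-Ruzsa bound K³|A| ≈ 45.5625, |3A| = 16, inequality holds.


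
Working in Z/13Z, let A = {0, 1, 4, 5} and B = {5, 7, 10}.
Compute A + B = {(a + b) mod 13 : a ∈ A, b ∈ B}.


Work in Z/13Z: reduce every sum a + b modulo 13.
Enumerate all 12 pairs:
a = 0: 0+5=5, 0+7=7, 0+10=10
a = 1: 1+5=6, 1+7=8, 1+10=11
a = 4: 4+5=9, 4+7=11, 4+10=1
a = 5: 5+5=10, 5+7=12, 5+10=2
Distinct residues collected: {1, 2, 5, 6, 7, 8, 9, 10, 11, 12}
|A + B| = 10 (out of 13 total residues).

A + B = {1, 2, 5, 6, 7, 8, 9, 10, 11, 12}


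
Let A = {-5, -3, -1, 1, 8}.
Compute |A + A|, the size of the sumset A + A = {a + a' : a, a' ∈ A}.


A + A = {a + a' : a, a' ∈ A}; |A| = 5.
General bounds: 2|A| - 1 ≤ |A + A| ≤ |A|(|A|+1)/2, i.e. 9 ≤ |A + A| ≤ 15.
Lower bound 2|A|-1 is attained iff A is an arithmetic progression.
Enumerate sums a + a' for a ≤ a' (symmetric, so this suffices):
a = -5: -5+-5=-10, -5+-3=-8, -5+-1=-6, -5+1=-4, -5+8=3
a = -3: -3+-3=-6, -3+-1=-4, -3+1=-2, -3+8=5
a = -1: -1+-1=-2, -1+1=0, -1+8=7
a = 1: 1+1=2, 1+8=9
a = 8: 8+8=16
Distinct sums: {-10, -8, -6, -4, -2, 0, 2, 3, 5, 7, 9, 16}
|A + A| = 12

|A + A| = 12


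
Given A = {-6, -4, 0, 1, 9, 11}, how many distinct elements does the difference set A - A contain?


A - A = {a - a' : a, a' ∈ A}; |A| = 6.
Bounds: 2|A|-1 ≤ |A - A| ≤ |A|² - |A| + 1, i.e. 11 ≤ |A - A| ≤ 31.
Note: 0 ∈ A - A always (from a - a). The set is symmetric: if d ∈ A - A then -d ∈ A - A.
Enumerate nonzero differences d = a - a' with a > a' (then include -d):
Positive differences: {1, 2, 4, 5, 6, 7, 8, 9, 10, 11, 13, 15, 17}
Full difference set: {0} ∪ (positive diffs) ∪ (negative diffs).
|A - A| = 1 + 2·13 = 27 (matches direct enumeration: 27).

|A - A| = 27


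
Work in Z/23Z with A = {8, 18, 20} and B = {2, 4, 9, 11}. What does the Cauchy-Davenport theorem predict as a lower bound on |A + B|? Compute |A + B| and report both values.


Cauchy-Davenport: |A + B| ≥ min(p, |A| + |B| - 1) for A, B nonempty in Z/pZ.
|A| = 3, |B| = 4, p = 23.
CD lower bound = min(23, 3 + 4 - 1) = min(23, 6) = 6.
Compute A + B mod 23 directly:
a = 8: 8+2=10, 8+4=12, 8+9=17, 8+11=19
a = 18: 18+2=20, 18+4=22, 18+9=4, 18+11=6
a = 20: 20+2=22, 20+4=1, 20+9=6, 20+11=8
A + B = {1, 4, 6, 8, 10, 12, 17, 19, 20, 22}, so |A + B| = 10.
Verify: 10 ≥ 6? Yes ✓.

CD lower bound = 6, actual |A + B| = 10.


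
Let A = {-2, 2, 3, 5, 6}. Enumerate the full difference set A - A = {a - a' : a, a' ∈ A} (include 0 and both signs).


A - A = {a - a' : a, a' ∈ A}.
Compute a - a' for each ordered pair (a, a'):
a = -2: -2--2=0, -2-2=-4, -2-3=-5, -2-5=-7, -2-6=-8
a = 2: 2--2=4, 2-2=0, 2-3=-1, 2-5=-3, 2-6=-4
a = 3: 3--2=5, 3-2=1, 3-3=0, 3-5=-2, 3-6=-3
a = 5: 5--2=7, 5-2=3, 5-3=2, 5-5=0, 5-6=-1
a = 6: 6--2=8, 6-2=4, 6-3=3, 6-5=1, 6-6=0
Collecting distinct values (and noting 0 appears from a-a):
A - A = {-8, -7, -5, -4, -3, -2, -1, 0, 1, 2, 3, 4, 5, 7, 8}
|A - A| = 15

A - A = {-8, -7, -5, -4, -3, -2, -1, 0, 1, 2, 3, 4, 5, 7, 8}


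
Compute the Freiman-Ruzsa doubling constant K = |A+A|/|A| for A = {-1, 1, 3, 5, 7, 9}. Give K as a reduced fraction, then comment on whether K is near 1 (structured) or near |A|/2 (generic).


|A| = 6.
Compute A + A by enumerating all 36 pairs.
A + A = {-2, 0, 2, 4, 6, 8, 10, 12, 14, 16, 18}, so |A + A| = 11.
K = |A + A| / |A| = 11/6 (already in lowest terms) ≈ 1.8333.
Reference: AP of size 6 gives K = 11/6 ≈ 1.8333; a fully generic set of size 6 gives K ≈ 3.5000.

|A| = 6, |A + A| = 11, K = 11/6.


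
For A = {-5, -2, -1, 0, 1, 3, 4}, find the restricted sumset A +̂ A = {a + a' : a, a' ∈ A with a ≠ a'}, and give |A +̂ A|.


Restricted sumset: A +̂ A = {a + a' : a ∈ A, a' ∈ A, a ≠ a'}.
Equivalently, take A + A and drop any sum 2a that is achievable ONLY as a + a for a ∈ A (i.e. sums representable only with equal summands).
Enumerate pairs (a, a') with a < a' (symmetric, so each unordered pair gives one sum; this covers all a ≠ a'):
  -5 + -2 = -7
  -5 + -1 = -6
  -5 + 0 = -5
  -5 + 1 = -4
  -5 + 3 = -2
  -5 + 4 = -1
  -2 + -1 = -3
  -2 + 0 = -2
  -2 + 1 = -1
  -2 + 3 = 1
  -2 + 4 = 2
  -1 + 0 = -1
  -1 + 1 = 0
  -1 + 3 = 2
  -1 + 4 = 3
  0 + 1 = 1
  0 + 3 = 3
  0 + 4 = 4
  1 + 3 = 4
  1 + 4 = 5
  3 + 4 = 7
Collected distinct sums: {-7, -6, -5, -4, -3, -2, -1, 0, 1, 2, 3, 4, 5, 7}
|A +̂ A| = 14
(Reference bound: |A +̂ A| ≥ 2|A| - 3 for |A| ≥ 2, with |A| = 7 giving ≥ 11.)

|A +̂ A| = 14


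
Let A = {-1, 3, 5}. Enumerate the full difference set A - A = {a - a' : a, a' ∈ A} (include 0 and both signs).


A - A = {a - a' : a, a' ∈ A}.
Compute a - a' for each ordered pair (a, a'):
a = -1: -1--1=0, -1-3=-4, -1-5=-6
a = 3: 3--1=4, 3-3=0, 3-5=-2
a = 5: 5--1=6, 5-3=2, 5-5=0
Collecting distinct values (and noting 0 appears from a-a):
A - A = {-6, -4, -2, 0, 2, 4, 6}
|A - A| = 7

A - A = {-6, -4, -2, 0, 2, 4, 6}


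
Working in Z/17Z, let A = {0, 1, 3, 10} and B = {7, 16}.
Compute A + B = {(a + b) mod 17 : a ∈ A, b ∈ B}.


Work in Z/17Z: reduce every sum a + b modulo 17.
Enumerate all 8 pairs:
a = 0: 0+7=7, 0+16=16
a = 1: 1+7=8, 1+16=0
a = 3: 3+7=10, 3+16=2
a = 10: 10+7=0, 10+16=9
Distinct residues collected: {0, 2, 7, 8, 9, 10, 16}
|A + B| = 7 (out of 17 total residues).

A + B = {0, 2, 7, 8, 9, 10, 16}


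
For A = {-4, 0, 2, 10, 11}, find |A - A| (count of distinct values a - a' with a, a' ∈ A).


A - A = {a - a' : a, a' ∈ A}; |A| = 5.
Bounds: 2|A|-1 ≤ |A - A| ≤ |A|² - |A| + 1, i.e. 9 ≤ |A - A| ≤ 21.
Note: 0 ∈ A - A always (from a - a). The set is symmetric: if d ∈ A - A then -d ∈ A - A.
Enumerate nonzero differences d = a - a' with a > a' (then include -d):
Positive differences: {1, 2, 4, 6, 8, 9, 10, 11, 14, 15}
Full difference set: {0} ∪ (positive diffs) ∪ (negative diffs).
|A - A| = 1 + 2·10 = 21 (matches direct enumeration: 21).

|A - A| = 21


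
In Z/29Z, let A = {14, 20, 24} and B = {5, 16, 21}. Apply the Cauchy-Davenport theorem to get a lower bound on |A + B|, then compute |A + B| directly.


Cauchy-Davenport: |A + B| ≥ min(p, |A| + |B| - 1) for A, B nonempty in Z/pZ.
|A| = 3, |B| = 3, p = 29.
CD lower bound = min(29, 3 + 3 - 1) = min(29, 5) = 5.
Compute A + B mod 29 directly:
a = 14: 14+5=19, 14+16=1, 14+21=6
a = 20: 20+5=25, 20+16=7, 20+21=12
a = 24: 24+5=0, 24+16=11, 24+21=16
A + B = {0, 1, 6, 7, 11, 12, 16, 19, 25}, so |A + B| = 9.
Verify: 9 ≥ 5? Yes ✓.

CD lower bound = 5, actual |A + B| = 9.


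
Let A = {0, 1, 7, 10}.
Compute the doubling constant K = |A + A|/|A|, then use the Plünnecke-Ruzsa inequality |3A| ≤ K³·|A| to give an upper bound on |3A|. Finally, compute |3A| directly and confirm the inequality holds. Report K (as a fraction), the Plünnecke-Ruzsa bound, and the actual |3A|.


|A| = 4.
Step 1: Compute A + A by enumerating all 16 pairs.
A + A = {0, 1, 2, 7, 8, 10, 11, 14, 17, 20}, so |A + A| = 10.
Step 2: Doubling constant K = |A + A|/|A| = 10/4 = 10/4 ≈ 2.5000.
Step 3: Plünnecke-Ruzsa gives |3A| ≤ K³·|A| = (2.5000)³ · 4 ≈ 62.5000.
Step 4: Compute 3A = A + A + A directly by enumerating all triples (a,b,c) ∈ A³; |3A| = 19.
Step 5: Check 19 ≤ 62.5000? Yes ✓.

K = 10/4, Plünnecke-Ruzsa bound K³|A| ≈ 62.5000, |3A| = 19, inequality holds.


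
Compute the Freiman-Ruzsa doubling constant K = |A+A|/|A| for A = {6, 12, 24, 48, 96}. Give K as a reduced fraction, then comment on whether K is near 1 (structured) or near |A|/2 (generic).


|A| = 5.
Compute A + A by enumerating all 25 pairs.
A + A = {12, 18, 24, 30, 36, 48, 54, 60, 72, 96, 102, 108, 120, 144, 192}, so |A + A| = 15.
K = |A + A| / |A| = 15/5 = 3/1 ≈ 3.0000.
Reference: AP of size 5 gives K = 9/5 ≈ 1.8000; a fully generic set of size 5 gives K ≈ 3.0000.

|A| = 5, |A + A| = 15, K = 15/5 = 3/1.


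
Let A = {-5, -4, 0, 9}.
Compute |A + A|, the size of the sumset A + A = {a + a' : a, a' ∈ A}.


A + A = {a + a' : a, a' ∈ A}; |A| = 4.
General bounds: 2|A| - 1 ≤ |A + A| ≤ |A|(|A|+1)/2, i.e. 7 ≤ |A + A| ≤ 10.
Lower bound 2|A|-1 is attained iff A is an arithmetic progression.
Enumerate sums a + a' for a ≤ a' (symmetric, so this suffices):
a = -5: -5+-5=-10, -5+-4=-9, -5+0=-5, -5+9=4
a = -4: -4+-4=-8, -4+0=-4, -4+9=5
a = 0: 0+0=0, 0+9=9
a = 9: 9+9=18
Distinct sums: {-10, -9, -8, -5, -4, 0, 4, 5, 9, 18}
|A + A| = 10

|A + A| = 10


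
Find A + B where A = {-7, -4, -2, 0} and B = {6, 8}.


A + B = {a + b : a ∈ A, b ∈ B}.
Enumerate all |A|·|B| = 4·2 = 8 pairs (a, b) and collect distinct sums.
a = -7: -7+6=-1, -7+8=1
a = -4: -4+6=2, -4+8=4
a = -2: -2+6=4, -2+8=6
a = 0: 0+6=6, 0+8=8
Collecting distinct sums: A + B = {-1, 1, 2, 4, 6, 8}
|A + B| = 6

A + B = {-1, 1, 2, 4, 6, 8}


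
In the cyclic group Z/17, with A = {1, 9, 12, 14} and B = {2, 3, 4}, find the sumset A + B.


Work in Z/17Z: reduce every sum a + b modulo 17.
Enumerate all 12 pairs:
a = 1: 1+2=3, 1+3=4, 1+4=5
a = 9: 9+2=11, 9+3=12, 9+4=13
a = 12: 12+2=14, 12+3=15, 12+4=16
a = 14: 14+2=16, 14+3=0, 14+4=1
Distinct residues collected: {0, 1, 3, 4, 5, 11, 12, 13, 14, 15, 16}
|A + B| = 11 (out of 17 total residues).

A + B = {0, 1, 3, 4, 5, 11, 12, 13, 14, 15, 16}


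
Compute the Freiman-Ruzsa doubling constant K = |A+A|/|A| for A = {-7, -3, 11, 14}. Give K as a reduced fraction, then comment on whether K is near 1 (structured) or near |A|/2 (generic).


|A| = 4.
Compute A + A by enumerating all 16 pairs.
A + A = {-14, -10, -6, 4, 7, 8, 11, 22, 25, 28}, so |A + A| = 10.
K = |A + A| / |A| = 10/4 = 5/2 ≈ 2.5000.
Reference: AP of size 4 gives K = 7/4 ≈ 1.7500; a fully generic set of size 4 gives K ≈ 2.5000.

|A| = 4, |A + A| = 10, K = 10/4 = 5/2.


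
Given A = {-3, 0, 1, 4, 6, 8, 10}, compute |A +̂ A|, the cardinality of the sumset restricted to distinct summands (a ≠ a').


Restricted sumset: A +̂ A = {a + a' : a ∈ A, a' ∈ A, a ≠ a'}.
Equivalently, take A + A and drop any sum 2a that is achievable ONLY as a + a for a ∈ A (i.e. sums representable only with equal summands).
Enumerate pairs (a, a') with a < a' (symmetric, so each unordered pair gives one sum; this covers all a ≠ a'):
  -3 + 0 = -3
  -3 + 1 = -2
  -3 + 4 = 1
  -3 + 6 = 3
  -3 + 8 = 5
  -3 + 10 = 7
  0 + 1 = 1
  0 + 4 = 4
  0 + 6 = 6
  0 + 8 = 8
  0 + 10 = 10
  1 + 4 = 5
  1 + 6 = 7
  1 + 8 = 9
  1 + 10 = 11
  4 + 6 = 10
  4 + 8 = 12
  4 + 10 = 14
  6 + 8 = 14
  6 + 10 = 16
  8 + 10 = 18
Collected distinct sums: {-3, -2, 1, 3, 4, 5, 6, 7, 8, 9, 10, 11, 12, 14, 16, 18}
|A +̂ A| = 16
(Reference bound: |A +̂ A| ≥ 2|A| - 3 for |A| ≥ 2, with |A| = 7 giving ≥ 11.)

|A +̂ A| = 16


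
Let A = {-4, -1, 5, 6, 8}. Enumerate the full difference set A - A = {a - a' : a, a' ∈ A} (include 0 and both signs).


A - A = {a - a' : a, a' ∈ A}.
Compute a - a' for each ordered pair (a, a'):
a = -4: -4--4=0, -4--1=-3, -4-5=-9, -4-6=-10, -4-8=-12
a = -1: -1--4=3, -1--1=0, -1-5=-6, -1-6=-7, -1-8=-9
a = 5: 5--4=9, 5--1=6, 5-5=0, 5-6=-1, 5-8=-3
a = 6: 6--4=10, 6--1=7, 6-5=1, 6-6=0, 6-8=-2
a = 8: 8--4=12, 8--1=9, 8-5=3, 8-6=2, 8-8=0
Collecting distinct values (and noting 0 appears from a-a):
A - A = {-12, -10, -9, -7, -6, -3, -2, -1, 0, 1, 2, 3, 6, 7, 9, 10, 12}
|A - A| = 17

A - A = {-12, -10, -9, -7, -6, -3, -2, -1, 0, 1, 2, 3, 6, 7, 9, 10, 12}


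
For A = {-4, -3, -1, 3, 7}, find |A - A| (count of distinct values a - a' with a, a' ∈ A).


A - A = {a - a' : a, a' ∈ A}; |A| = 5.
Bounds: 2|A|-1 ≤ |A - A| ≤ |A|² - |A| + 1, i.e. 9 ≤ |A - A| ≤ 21.
Note: 0 ∈ A - A always (from a - a). The set is symmetric: if d ∈ A - A then -d ∈ A - A.
Enumerate nonzero differences d = a - a' with a > a' (then include -d):
Positive differences: {1, 2, 3, 4, 6, 7, 8, 10, 11}
Full difference set: {0} ∪ (positive diffs) ∪ (negative diffs).
|A - A| = 1 + 2·9 = 19 (matches direct enumeration: 19).

|A - A| = 19


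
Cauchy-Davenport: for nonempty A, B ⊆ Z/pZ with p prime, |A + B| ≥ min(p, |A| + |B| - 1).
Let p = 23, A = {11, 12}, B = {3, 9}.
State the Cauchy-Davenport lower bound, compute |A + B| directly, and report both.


Cauchy-Davenport: |A + B| ≥ min(p, |A| + |B| - 1) for A, B nonempty in Z/pZ.
|A| = 2, |B| = 2, p = 23.
CD lower bound = min(23, 2 + 2 - 1) = min(23, 3) = 3.
Compute A + B mod 23 directly:
a = 11: 11+3=14, 11+9=20
a = 12: 12+3=15, 12+9=21
A + B = {14, 15, 20, 21}, so |A + B| = 4.
Verify: 4 ≥ 3? Yes ✓.

CD lower bound = 3, actual |A + B| = 4.


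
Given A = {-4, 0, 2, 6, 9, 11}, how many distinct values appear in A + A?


A + A = {a + a' : a, a' ∈ A}; |A| = 6.
General bounds: 2|A| - 1 ≤ |A + A| ≤ |A|(|A|+1)/2, i.e. 11 ≤ |A + A| ≤ 21.
Lower bound 2|A|-1 is attained iff A is an arithmetic progression.
Enumerate sums a + a' for a ≤ a' (symmetric, so this suffices):
a = -4: -4+-4=-8, -4+0=-4, -4+2=-2, -4+6=2, -4+9=5, -4+11=7
a = 0: 0+0=0, 0+2=2, 0+6=6, 0+9=9, 0+11=11
a = 2: 2+2=4, 2+6=8, 2+9=11, 2+11=13
a = 6: 6+6=12, 6+9=15, 6+11=17
a = 9: 9+9=18, 9+11=20
a = 11: 11+11=22
Distinct sums: {-8, -4, -2, 0, 2, 4, 5, 6, 7, 8, 9, 11, 12, 13, 15, 17, 18, 20, 22}
|A + A| = 19

|A + A| = 19


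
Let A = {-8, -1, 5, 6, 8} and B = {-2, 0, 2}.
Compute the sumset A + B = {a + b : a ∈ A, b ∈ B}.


A + B = {a + b : a ∈ A, b ∈ B}.
Enumerate all |A|·|B| = 5·3 = 15 pairs (a, b) and collect distinct sums.
a = -8: -8+-2=-10, -8+0=-8, -8+2=-6
a = -1: -1+-2=-3, -1+0=-1, -1+2=1
a = 5: 5+-2=3, 5+0=5, 5+2=7
a = 6: 6+-2=4, 6+0=6, 6+2=8
a = 8: 8+-2=6, 8+0=8, 8+2=10
Collecting distinct sums: A + B = {-10, -8, -6, -3, -1, 1, 3, 4, 5, 6, 7, 8, 10}
|A + B| = 13

A + B = {-10, -8, -6, -3, -1, 1, 3, 4, 5, 6, 7, 8, 10}


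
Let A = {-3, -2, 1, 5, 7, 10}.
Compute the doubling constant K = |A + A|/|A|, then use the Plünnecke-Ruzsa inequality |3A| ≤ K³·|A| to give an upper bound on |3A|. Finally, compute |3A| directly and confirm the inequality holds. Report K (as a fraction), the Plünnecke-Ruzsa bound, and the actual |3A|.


|A| = 6.
Step 1: Compute A + A by enumerating all 36 pairs.
A + A = {-6, -5, -4, -2, -1, 2, 3, 4, 5, 6, 7, 8, 10, 11, 12, 14, 15, 17, 20}, so |A + A| = 19.
Step 2: Doubling constant K = |A + A|/|A| = 19/6 = 19/6 ≈ 3.1667.
Step 3: Plünnecke-Ruzsa gives |3A| ≤ K³·|A| = (3.1667)³ · 6 ≈ 190.5278.
Step 4: Compute 3A = A + A + A directly by enumerating all triples (a,b,c) ∈ A³; |3A| = 35.
Step 5: Check 35 ≤ 190.5278? Yes ✓.

K = 19/6, Plünnecke-Ruzsa bound K³|A| ≈ 190.5278, |3A| = 35, inequality holds.


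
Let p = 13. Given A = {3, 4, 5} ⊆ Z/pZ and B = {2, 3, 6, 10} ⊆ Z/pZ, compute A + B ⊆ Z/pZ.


Work in Z/13Z: reduce every sum a + b modulo 13.
Enumerate all 12 pairs:
a = 3: 3+2=5, 3+3=6, 3+6=9, 3+10=0
a = 4: 4+2=6, 4+3=7, 4+6=10, 4+10=1
a = 5: 5+2=7, 5+3=8, 5+6=11, 5+10=2
Distinct residues collected: {0, 1, 2, 5, 6, 7, 8, 9, 10, 11}
|A + B| = 10 (out of 13 total residues).

A + B = {0, 1, 2, 5, 6, 7, 8, 9, 10, 11}


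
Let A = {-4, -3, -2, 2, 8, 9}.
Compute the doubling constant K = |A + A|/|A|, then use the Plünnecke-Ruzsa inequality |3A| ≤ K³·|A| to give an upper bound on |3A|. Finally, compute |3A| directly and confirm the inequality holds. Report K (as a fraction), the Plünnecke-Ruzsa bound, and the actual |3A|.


|A| = 6.
Step 1: Compute A + A by enumerating all 36 pairs.
A + A = {-8, -7, -6, -5, -4, -2, -1, 0, 4, 5, 6, 7, 10, 11, 16, 17, 18}, so |A + A| = 17.
Step 2: Doubling constant K = |A + A|/|A| = 17/6 = 17/6 ≈ 2.8333.
Step 3: Plünnecke-Ruzsa gives |3A| ≤ K³·|A| = (2.8333)³ · 6 ≈ 136.4722.
Step 4: Compute 3A = A + A + A directly by enumerating all triples (a,b,c) ∈ A³; |3A| = 33.
Step 5: Check 33 ≤ 136.4722? Yes ✓.

K = 17/6, Plünnecke-Ruzsa bound K³|A| ≈ 136.4722, |3A| = 33, inequality holds.


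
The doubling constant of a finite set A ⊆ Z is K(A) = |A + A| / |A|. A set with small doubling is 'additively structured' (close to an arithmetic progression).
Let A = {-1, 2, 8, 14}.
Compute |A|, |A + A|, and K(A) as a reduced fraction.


|A| = 4.
Compute A + A by enumerating all 16 pairs.
A + A = {-2, 1, 4, 7, 10, 13, 16, 22, 28}, so |A + A| = 9.
K = |A + A| / |A| = 9/4 (already in lowest terms) ≈ 2.2500.
Reference: AP of size 4 gives K = 7/4 ≈ 1.7500; a fully generic set of size 4 gives K ≈ 2.5000.

|A| = 4, |A + A| = 9, K = 9/4.
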